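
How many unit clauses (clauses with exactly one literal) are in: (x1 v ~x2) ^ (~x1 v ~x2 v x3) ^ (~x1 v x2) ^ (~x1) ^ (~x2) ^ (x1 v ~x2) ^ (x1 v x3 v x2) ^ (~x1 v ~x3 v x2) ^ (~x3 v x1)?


A unit clause contains exactly one literal.
Unit clauses found: (~x1), (~x2).
Count = 2.

2


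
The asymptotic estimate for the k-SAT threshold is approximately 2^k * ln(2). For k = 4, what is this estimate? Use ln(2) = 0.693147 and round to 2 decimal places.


Using the asymptotic formula: threshold ~ 2^k * ln(2).
2^4 = 16.
16 * 0.693147 = 11.09.

11.09


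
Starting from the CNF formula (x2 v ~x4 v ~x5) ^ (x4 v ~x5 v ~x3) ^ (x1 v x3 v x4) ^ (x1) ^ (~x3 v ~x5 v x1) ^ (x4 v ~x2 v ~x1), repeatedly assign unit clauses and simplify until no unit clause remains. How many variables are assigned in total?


Unit propagation repeatedly assigns the literal in any unit clause, then simplifies.
Assignments in order: x1 = T.
No further unit clauses remain.
Total variables assigned = 1.

1


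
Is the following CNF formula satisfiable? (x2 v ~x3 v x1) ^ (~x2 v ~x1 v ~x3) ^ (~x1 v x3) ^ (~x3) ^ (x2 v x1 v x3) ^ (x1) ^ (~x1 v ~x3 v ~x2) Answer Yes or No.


Check all 8 possible truth assignments.
Number of satisfying assignments found: 0.
The formula is unsatisfiable.

No


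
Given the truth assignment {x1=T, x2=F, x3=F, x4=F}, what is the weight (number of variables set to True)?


The weight is the number of variables assigned True.
True variables: x1.
Weight = 1.

1


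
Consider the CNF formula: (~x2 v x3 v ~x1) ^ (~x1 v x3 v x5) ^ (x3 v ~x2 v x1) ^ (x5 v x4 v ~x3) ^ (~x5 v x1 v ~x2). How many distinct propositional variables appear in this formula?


Identify each distinct variable in the formula.
Variables found: x1, x2, x3, x4, x5.
Total distinct variables = 5.

5


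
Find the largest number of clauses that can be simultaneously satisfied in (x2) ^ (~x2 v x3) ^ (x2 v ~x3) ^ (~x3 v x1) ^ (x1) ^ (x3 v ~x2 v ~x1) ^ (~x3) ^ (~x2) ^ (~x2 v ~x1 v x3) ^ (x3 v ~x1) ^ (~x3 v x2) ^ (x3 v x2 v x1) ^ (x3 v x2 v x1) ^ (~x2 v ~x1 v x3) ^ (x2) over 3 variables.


Enumerate all 8 truth assignments.
For each, count how many of the 15 clauses are satisfied.
The formula is not fully satisfiable, so the maximum is below 15.
Maximum simultaneously satisfiable clauses = 13.

13


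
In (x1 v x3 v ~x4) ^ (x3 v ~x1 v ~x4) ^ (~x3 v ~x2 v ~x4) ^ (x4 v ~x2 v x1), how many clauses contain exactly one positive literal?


A definite clause has exactly one positive literal.
Clause 1: 2 positive -> not definite
Clause 2: 1 positive -> definite
Clause 3: 0 positive -> not definite
Clause 4: 2 positive -> not definite
Definite clause count = 1.

1


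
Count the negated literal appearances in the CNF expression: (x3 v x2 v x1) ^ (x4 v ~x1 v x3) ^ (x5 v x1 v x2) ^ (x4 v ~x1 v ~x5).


Scan each clause for negated literals.
Clause 1: 0 negative; Clause 2: 1 negative; Clause 3: 0 negative; Clause 4: 2 negative.
Total negative literal occurrences = 3.

3


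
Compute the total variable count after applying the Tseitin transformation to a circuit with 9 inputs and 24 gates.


The Tseitin transformation introduces one auxiliary variable per gate.
Total variables = inputs + gates = 9 + 24 = 33.

33


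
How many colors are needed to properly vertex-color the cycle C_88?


A cycle on an even number of vertices is bipartite: alternate two colors around the cycle.
Since 88 is even, two colors suffice, and at least two are needed because the graph has edges.
Chromatic number = 2.

2


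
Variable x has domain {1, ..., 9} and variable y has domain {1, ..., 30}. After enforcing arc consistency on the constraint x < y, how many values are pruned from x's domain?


For the constraint x < y, x needs a supporting value in y's domain.
x can be at most 29 (one less than y's maximum).
Valid x values from domain: 9 out of 9.
Pruned = 9 - 9 = 0.

0


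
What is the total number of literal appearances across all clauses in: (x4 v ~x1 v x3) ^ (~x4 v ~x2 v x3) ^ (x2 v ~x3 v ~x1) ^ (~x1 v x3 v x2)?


Clause lengths: 3, 3, 3, 3.
Sum = 3 + 3 + 3 + 3 = 12.

12


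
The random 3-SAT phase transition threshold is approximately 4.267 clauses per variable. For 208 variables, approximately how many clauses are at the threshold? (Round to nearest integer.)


The 3-SAT phase transition occurs at approximately 4.267 clauses per variable.
m = 4.267 * 208 = 887.536.
Rounded to nearest integer: 888.

888


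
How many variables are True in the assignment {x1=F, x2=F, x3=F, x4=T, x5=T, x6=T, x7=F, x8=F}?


The weight is the number of variables assigned True.
True variables: x4, x5, x6.
Weight = 3.

3


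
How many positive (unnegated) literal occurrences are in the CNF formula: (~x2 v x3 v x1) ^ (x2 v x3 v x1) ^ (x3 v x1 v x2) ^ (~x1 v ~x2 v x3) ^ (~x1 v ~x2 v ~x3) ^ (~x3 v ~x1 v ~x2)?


Scan each clause for unnegated literals.
Clause 1: 2 positive; Clause 2: 3 positive; Clause 3: 3 positive; Clause 4: 1 positive; Clause 5: 0 positive; Clause 6: 0 positive.
Total positive literal occurrences = 9.

9


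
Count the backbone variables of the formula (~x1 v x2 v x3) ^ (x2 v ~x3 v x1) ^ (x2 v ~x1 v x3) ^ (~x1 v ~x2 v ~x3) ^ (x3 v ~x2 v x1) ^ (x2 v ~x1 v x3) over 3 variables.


Find all satisfying assignments: 4 model(s).
Check which variables have the same value in every model.
No variable is fixed across all models.
Backbone size = 0.

0


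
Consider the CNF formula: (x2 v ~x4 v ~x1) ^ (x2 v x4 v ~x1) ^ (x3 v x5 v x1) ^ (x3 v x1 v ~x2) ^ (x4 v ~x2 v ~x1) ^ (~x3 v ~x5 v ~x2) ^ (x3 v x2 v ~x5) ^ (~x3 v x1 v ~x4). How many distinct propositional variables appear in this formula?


Identify each distinct variable in the formula.
Variables found: x1, x2, x3, x4, x5.
Total distinct variables = 5.

5


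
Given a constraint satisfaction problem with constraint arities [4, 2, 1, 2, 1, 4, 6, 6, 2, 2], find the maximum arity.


The arities are: 4, 2, 1, 2, 1, 4, 6, 6, 2, 2.
Scan for the maximum value.
Maximum arity = 6.

6


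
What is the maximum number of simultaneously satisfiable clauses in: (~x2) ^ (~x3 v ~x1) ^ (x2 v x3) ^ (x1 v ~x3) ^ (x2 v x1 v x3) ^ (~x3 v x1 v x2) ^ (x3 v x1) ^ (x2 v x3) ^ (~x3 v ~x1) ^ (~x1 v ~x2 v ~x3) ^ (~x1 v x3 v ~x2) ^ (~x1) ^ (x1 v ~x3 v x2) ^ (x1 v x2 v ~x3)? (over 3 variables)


Enumerate all 8 truth assignments.
For each, count how many of the 14 clauses are satisfied.
The formula is not fully satisfiable, so the maximum is below 14.
Maximum simultaneously satisfiable clauses = 12.

12


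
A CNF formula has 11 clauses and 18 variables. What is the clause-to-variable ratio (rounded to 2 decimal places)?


Clause-to-variable ratio = clauses / variables.
11 / 18 = 0.61.

0.61


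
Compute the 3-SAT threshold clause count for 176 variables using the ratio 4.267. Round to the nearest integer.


The 3-SAT phase transition occurs at approximately 4.267 clauses per variable.
m = 4.267 * 176 = 750.992.
Rounded to nearest integer: 751.

751


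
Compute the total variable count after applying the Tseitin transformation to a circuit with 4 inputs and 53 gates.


The Tseitin transformation introduces one auxiliary variable per gate.
Total variables = inputs + gates = 4 + 53 = 57.

57


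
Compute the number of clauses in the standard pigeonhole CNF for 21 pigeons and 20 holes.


The PHP encoding has two parts:
1) At-least-one-hole clauses: 21 (one per pigeon, each with 20 literals).
2) At-most-one-pigeon-per-hole clauses: 20 holes * C(21,2) = 20 * 210 = 4200.
Total clauses = 21 + 4200 = 4221.

4221


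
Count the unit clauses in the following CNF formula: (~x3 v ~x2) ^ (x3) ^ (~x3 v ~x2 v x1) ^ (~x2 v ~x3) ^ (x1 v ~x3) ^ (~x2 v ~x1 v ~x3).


A unit clause contains exactly one literal.
Unit clauses found: (x3).
Count = 1.

1


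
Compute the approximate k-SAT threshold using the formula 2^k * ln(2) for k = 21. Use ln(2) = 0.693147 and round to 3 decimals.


Using the asymptotic formula: threshold ~ 2^k * ln(2).
2^21 = 2097152.
2097152 * 0.693147 = 1453634.617.

1453634.617


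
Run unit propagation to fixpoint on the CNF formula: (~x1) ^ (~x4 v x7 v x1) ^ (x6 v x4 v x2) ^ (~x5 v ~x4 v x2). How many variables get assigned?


Unit propagation repeatedly assigns the literal in any unit clause, then simplifies.
Assignments in order: x1 = F.
No further unit clauses remain.
Total variables assigned = 1.

1


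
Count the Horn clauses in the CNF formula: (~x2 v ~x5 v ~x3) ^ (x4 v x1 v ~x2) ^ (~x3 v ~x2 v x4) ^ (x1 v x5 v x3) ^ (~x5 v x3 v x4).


A Horn clause has at most one positive literal.
Clause 1: 0 positive lit(s) -> Horn
Clause 2: 2 positive lit(s) -> not Horn
Clause 3: 1 positive lit(s) -> Horn
Clause 4: 3 positive lit(s) -> not Horn
Clause 5: 2 positive lit(s) -> not Horn
Total Horn clauses = 2.

2


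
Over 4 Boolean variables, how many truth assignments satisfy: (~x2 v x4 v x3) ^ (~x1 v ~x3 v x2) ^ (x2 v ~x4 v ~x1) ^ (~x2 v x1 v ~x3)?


Enumerate all 16 truth assignments over 4 variables.
Test each against every clause.
Satisfying assignments found: 9.

9


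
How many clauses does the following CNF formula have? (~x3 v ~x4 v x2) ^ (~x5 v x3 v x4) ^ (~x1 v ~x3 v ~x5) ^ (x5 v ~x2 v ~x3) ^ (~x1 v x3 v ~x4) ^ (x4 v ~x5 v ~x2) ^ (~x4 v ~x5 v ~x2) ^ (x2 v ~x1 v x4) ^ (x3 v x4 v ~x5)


Each group enclosed in parentheses joined by ^ is one clause.
Counting the conjuncts: 9 clauses.

9


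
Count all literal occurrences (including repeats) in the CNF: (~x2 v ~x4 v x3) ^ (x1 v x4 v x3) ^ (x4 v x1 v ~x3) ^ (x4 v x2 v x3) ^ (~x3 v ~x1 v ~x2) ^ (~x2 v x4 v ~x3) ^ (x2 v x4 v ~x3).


Clause lengths: 3, 3, 3, 3, 3, 3, 3.
Sum = 3 + 3 + 3 + 3 + 3 + 3 + 3 = 21.

21


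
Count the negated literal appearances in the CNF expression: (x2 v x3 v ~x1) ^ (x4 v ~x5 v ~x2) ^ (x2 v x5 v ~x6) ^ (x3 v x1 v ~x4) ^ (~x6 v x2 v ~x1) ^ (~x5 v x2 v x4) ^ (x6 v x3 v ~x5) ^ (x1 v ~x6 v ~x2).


Scan each clause for negated literals.
Clause 1: 1 negative; Clause 2: 2 negative; Clause 3: 1 negative; Clause 4: 1 negative; Clause 5: 2 negative; Clause 6: 1 negative; Clause 7: 1 negative; Clause 8: 2 negative.
Total negative literal occurrences = 11.

11


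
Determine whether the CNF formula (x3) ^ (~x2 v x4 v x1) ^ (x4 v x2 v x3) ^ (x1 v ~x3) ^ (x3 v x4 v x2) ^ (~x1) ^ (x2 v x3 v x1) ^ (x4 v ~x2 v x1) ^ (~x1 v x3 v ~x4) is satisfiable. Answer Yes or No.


Check all 16 possible truth assignments.
Number of satisfying assignments found: 0.
The formula is unsatisfiable.

No


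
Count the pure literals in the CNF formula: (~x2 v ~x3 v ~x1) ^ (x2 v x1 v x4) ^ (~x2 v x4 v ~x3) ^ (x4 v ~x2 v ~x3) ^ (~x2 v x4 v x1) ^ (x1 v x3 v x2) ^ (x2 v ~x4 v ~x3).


A pure literal appears in only one polarity across all clauses.
No pure literals found.
Count = 0.

0


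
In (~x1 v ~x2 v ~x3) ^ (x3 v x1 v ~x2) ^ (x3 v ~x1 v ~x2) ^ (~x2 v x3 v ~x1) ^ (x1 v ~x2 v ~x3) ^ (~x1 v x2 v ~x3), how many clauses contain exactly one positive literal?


A definite clause has exactly one positive literal.
Clause 1: 0 positive -> not definite
Clause 2: 2 positive -> not definite
Clause 3: 1 positive -> definite
Clause 4: 1 positive -> definite
Clause 5: 1 positive -> definite
Clause 6: 1 positive -> definite
Definite clause count = 4.

4


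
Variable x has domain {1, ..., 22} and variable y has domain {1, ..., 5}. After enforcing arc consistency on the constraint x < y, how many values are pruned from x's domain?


For the constraint x < y, x needs a supporting value in y's domain.
x can be at most 4 (one less than y's maximum).
Valid x values from domain: 4 out of 22.
Pruned = 22 - 4 = 18.

18


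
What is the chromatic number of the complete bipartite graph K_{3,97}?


K_{3,97} is bipartite by definition: the two parts are independent sets, with every edge crossing between them.
Color all vertices in one part with color 1 and all vertices in the other part with color 2.
Since the graph has at least one edge, one color does not suffice.
Chromatic number = 2.

2


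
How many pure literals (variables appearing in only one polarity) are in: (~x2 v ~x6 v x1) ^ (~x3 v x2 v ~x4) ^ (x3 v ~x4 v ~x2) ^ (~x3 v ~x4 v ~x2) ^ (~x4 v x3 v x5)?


A pure literal appears in only one polarity across all clauses.
Pure literals: x1 (positive only), x4 (negative only), x5 (positive only), x6 (negative only).
Count = 4.

4


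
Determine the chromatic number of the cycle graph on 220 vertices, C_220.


A cycle on an even number of vertices is bipartite: alternate two colors around the cycle.
Since 220 is even, two colors suffice, and at least two are needed because the graph has edges.
Chromatic number = 2.

2


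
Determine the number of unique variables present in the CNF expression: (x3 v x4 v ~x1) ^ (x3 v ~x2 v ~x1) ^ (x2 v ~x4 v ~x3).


Identify each distinct variable in the formula.
Variables found: x1, x2, x3, x4.
Total distinct variables = 4.

4


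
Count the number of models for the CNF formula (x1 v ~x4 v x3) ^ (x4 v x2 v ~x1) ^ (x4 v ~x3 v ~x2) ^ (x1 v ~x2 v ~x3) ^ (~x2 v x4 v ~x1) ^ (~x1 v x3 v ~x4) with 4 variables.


Enumerate all 16 truth assignments over 4 variables.
Test each against every clause.
Satisfying assignments found: 6.

6


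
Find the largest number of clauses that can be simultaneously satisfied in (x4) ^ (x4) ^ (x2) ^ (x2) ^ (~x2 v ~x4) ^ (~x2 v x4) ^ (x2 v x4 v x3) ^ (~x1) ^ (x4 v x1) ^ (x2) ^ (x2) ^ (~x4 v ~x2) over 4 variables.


Enumerate all 16 truth assignments.
For each, count how many of the 12 clauses are satisfied.
The formula is not fully satisfiable, so the maximum is below 12.
Maximum simultaneously satisfiable clauses = 10.

10


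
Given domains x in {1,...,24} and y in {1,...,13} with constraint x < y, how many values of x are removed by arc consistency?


For the constraint x < y, x needs a supporting value in y's domain.
x can be at most 12 (one less than y's maximum).
Valid x values from domain: 12 out of 24.
Pruned = 24 - 12 = 12.

12


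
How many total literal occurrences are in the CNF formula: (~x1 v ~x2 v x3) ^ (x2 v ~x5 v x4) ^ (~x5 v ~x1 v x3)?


Clause lengths: 3, 3, 3.
Sum = 3 + 3 + 3 = 9.

9


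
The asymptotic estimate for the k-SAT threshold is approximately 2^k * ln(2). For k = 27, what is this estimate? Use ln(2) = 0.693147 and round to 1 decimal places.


Using the asymptotic formula: threshold ~ 2^k * ln(2).
2^27 = 134217728.
134217728 * 0.693147 = 93032615.5.

93032615.5


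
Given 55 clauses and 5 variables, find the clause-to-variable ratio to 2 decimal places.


Clause-to-variable ratio = clauses / variables.
55 / 5 = 11.0.

11.0


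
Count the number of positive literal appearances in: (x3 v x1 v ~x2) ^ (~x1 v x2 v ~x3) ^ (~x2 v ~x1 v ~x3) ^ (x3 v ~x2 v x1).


Scan each clause for unnegated literals.
Clause 1: 2 positive; Clause 2: 1 positive; Clause 3: 0 positive; Clause 4: 2 positive.
Total positive literal occurrences = 5.

5


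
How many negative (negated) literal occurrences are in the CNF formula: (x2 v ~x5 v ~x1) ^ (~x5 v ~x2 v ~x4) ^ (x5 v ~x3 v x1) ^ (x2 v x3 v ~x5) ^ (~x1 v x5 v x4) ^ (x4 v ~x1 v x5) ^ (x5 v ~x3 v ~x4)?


Scan each clause for negated literals.
Clause 1: 2 negative; Clause 2: 3 negative; Clause 3: 1 negative; Clause 4: 1 negative; Clause 5: 1 negative; Clause 6: 1 negative; Clause 7: 2 negative.
Total negative literal occurrences = 11.

11


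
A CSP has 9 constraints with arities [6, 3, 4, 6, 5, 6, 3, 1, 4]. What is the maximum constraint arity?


The arities are: 6, 3, 4, 6, 5, 6, 3, 1, 4.
Scan for the maximum value.
Maximum arity = 6.

6


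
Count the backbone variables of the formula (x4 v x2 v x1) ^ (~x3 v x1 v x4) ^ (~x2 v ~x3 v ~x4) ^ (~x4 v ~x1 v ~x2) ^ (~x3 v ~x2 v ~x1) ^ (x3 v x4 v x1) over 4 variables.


Find all satisfying assignments: 8 model(s).
Check which variables have the same value in every model.
No variable is fixed across all models.
Backbone size = 0.

0


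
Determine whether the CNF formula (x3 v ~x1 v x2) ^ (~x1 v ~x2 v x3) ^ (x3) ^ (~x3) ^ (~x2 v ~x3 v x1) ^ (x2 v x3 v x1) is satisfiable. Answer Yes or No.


Check all 8 possible truth assignments.
Number of satisfying assignments found: 0.
The formula is unsatisfiable.

No


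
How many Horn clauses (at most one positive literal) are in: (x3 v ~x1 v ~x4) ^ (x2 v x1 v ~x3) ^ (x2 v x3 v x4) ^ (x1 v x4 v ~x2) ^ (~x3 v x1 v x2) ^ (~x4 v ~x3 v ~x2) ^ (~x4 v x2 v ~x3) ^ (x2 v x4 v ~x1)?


A Horn clause has at most one positive literal.
Clause 1: 1 positive lit(s) -> Horn
Clause 2: 2 positive lit(s) -> not Horn
Clause 3: 3 positive lit(s) -> not Horn
Clause 4: 2 positive lit(s) -> not Horn
Clause 5: 2 positive lit(s) -> not Horn
Clause 6: 0 positive lit(s) -> Horn
Clause 7: 1 positive lit(s) -> Horn
Clause 8: 2 positive lit(s) -> not Horn
Total Horn clauses = 3.

3


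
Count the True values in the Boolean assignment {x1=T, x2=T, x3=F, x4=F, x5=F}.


The weight is the number of variables assigned True.
True variables: x1, x2.
Weight = 2.

2


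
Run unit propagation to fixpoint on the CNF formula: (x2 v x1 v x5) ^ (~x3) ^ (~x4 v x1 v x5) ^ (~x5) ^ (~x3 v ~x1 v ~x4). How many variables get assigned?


Unit propagation repeatedly assigns the literal in any unit clause, then simplifies.
Assignments in order: x3 = F, x5 = F.
No further unit clauses remain.
Total variables assigned = 2.

2


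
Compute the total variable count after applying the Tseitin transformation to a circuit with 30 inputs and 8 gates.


The Tseitin transformation introduces one auxiliary variable per gate.
Total variables = inputs + gates = 30 + 8 = 38.

38


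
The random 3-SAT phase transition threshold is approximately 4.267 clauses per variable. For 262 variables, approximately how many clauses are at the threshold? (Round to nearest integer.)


The 3-SAT phase transition occurs at approximately 4.267 clauses per variable.
m = 4.267 * 262 = 1117.954.
Rounded to nearest integer: 1118.

1118


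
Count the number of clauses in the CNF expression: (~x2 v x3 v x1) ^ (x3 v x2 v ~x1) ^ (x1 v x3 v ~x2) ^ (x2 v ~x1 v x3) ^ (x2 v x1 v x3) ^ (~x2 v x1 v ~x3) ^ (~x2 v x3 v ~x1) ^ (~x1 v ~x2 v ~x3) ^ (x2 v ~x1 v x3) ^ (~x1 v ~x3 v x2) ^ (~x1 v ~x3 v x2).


Each group enclosed in parentheses joined by ^ is one clause.
Counting the conjuncts: 11 clauses.

11


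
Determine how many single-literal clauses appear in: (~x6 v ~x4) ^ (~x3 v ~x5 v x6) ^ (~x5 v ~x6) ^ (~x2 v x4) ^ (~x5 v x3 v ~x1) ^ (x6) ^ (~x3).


A unit clause contains exactly one literal.
Unit clauses found: (x6), (~x3).
Count = 2.

2


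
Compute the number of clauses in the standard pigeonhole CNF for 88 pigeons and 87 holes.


The PHP encoding has two parts:
1) At-least-one-hole clauses: 88 (one per pigeon, each with 87 literals).
2) At-most-one-pigeon-per-hole clauses: 87 holes * C(88,2) = 87 * 3828 = 333036.
Total clauses = 88 + 333036 = 333124.

333124


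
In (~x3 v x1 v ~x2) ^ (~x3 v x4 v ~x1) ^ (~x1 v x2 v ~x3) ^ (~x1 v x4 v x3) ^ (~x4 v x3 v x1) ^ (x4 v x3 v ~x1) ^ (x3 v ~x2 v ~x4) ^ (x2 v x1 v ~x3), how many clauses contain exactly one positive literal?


A definite clause has exactly one positive literal.
Clause 1: 1 positive -> definite
Clause 2: 1 positive -> definite
Clause 3: 1 positive -> definite
Clause 4: 2 positive -> not definite
Clause 5: 2 positive -> not definite
Clause 6: 2 positive -> not definite
Clause 7: 1 positive -> definite
Clause 8: 2 positive -> not definite
Definite clause count = 4.

4


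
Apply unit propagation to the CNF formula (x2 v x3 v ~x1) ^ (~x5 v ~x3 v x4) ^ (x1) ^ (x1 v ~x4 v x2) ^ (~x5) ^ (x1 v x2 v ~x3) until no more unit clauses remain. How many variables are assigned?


Unit propagation repeatedly assigns the literal in any unit clause, then simplifies.
Assignments in order: x1 = T, x5 = F.
No further unit clauses remain.
Total variables assigned = 2.

2


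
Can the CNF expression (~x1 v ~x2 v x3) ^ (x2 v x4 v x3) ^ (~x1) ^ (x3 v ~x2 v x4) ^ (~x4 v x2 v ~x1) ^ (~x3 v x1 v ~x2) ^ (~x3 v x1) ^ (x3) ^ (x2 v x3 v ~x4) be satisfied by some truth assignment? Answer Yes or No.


Check all 16 possible truth assignments.
Number of satisfying assignments found: 0.
The formula is unsatisfiable.

No


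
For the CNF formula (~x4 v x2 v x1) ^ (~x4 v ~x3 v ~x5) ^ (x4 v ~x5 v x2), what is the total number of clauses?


Each group enclosed in parentheses joined by ^ is one clause.
Counting the conjuncts: 3 clauses.

3


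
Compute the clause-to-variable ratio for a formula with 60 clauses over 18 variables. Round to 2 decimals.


Clause-to-variable ratio = clauses / variables.
60 / 18 = 3.33.

3.33


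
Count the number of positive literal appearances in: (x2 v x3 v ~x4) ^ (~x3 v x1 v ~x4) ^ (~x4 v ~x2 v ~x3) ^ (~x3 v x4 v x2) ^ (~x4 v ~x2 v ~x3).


Scan each clause for unnegated literals.
Clause 1: 2 positive; Clause 2: 1 positive; Clause 3: 0 positive; Clause 4: 2 positive; Clause 5: 0 positive.
Total positive literal occurrences = 5.

5


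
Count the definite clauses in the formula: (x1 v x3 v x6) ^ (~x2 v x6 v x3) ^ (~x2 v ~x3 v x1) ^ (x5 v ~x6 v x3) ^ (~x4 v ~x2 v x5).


A definite clause has exactly one positive literal.
Clause 1: 3 positive -> not definite
Clause 2: 2 positive -> not definite
Clause 3: 1 positive -> definite
Clause 4: 2 positive -> not definite
Clause 5: 1 positive -> definite
Definite clause count = 2.

2


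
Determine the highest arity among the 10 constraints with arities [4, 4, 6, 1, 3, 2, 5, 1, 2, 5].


The arities are: 4, 4, 6, 1, 3, 2, 5, 1, 2, 5.
Scan for the maximum value.
Maximum arity = 6.

6


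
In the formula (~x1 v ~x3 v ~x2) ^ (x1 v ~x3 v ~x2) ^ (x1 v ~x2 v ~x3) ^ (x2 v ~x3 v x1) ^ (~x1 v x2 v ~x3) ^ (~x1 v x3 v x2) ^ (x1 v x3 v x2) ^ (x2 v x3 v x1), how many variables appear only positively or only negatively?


A pure literal appears in only one polarity across all clauses.
No pure literals found.
Count = 0.

0


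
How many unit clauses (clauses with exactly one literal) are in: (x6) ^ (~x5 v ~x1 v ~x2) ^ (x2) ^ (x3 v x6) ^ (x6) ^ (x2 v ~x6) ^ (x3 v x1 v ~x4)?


A unit clause contains exactly one literal.
Unit clauses found: (x6), (x2), (x6).
Count = 3.

3


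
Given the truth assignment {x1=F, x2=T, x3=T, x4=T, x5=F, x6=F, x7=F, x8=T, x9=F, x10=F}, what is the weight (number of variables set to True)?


The weight is the number of variables assigned True.
True variables: x2, x3, x4, x8.
Weight = 4.

4


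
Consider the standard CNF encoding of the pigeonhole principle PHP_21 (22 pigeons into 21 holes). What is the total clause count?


The PHP encoding has two parts:
1) At-least-one-hole clauses: 22 (one per pigeon, each with 21 literals).
2) At-most-one-pigeon-per-hole clauses: 21 holes * C(22,2) = 21 * 231 = 4851.
Total clauses = 22 + 4851 = 4873.

4873


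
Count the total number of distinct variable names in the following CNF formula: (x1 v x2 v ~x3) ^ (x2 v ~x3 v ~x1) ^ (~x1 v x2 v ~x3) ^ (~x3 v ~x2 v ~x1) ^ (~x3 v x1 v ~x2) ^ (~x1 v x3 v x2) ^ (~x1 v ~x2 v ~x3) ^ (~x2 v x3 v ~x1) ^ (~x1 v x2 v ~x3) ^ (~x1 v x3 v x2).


Identify each distinct variable in the formula.
Variables found: x1, x2, x3.
Total distinct variables = 3.

3


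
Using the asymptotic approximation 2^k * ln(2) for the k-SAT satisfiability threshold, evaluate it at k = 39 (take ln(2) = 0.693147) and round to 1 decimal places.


Using the asymptotic formula: threshold ~ 2^k * ln(2).
2^39 = 549755813888.
549755813888 * 0.693147 = 381061593129.0.

381061593129.0


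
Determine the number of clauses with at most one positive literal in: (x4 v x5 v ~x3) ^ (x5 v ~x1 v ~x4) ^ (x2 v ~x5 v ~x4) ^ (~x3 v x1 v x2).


A Horn clause has at most one positive literal.
Clause 1: 2 positive lit(s) -> not Horn
Clause 2: 1 positive lit(s) -> Horn
Clause 3: 1 positive lit(s) -> Horn
Clause 4: 2 positive lit(s) -> not Horn
Total Horn clauses = 2.

2


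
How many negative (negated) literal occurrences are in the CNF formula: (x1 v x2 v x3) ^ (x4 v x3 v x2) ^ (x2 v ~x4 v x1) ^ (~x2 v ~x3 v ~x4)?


Scan each clause for negated literals.
Clause 1: 0 negative; Clause 2: 0 negative; Clause 3: 1 negative; Clause 4: 3 negative.
Total negative literal occurrences = 4.

4


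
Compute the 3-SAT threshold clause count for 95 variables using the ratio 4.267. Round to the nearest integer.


The 3-SAT phase transition occurs at approximately 4.267 clauses per variable.
m = 4.267 * 95 = 405.365.
Rounded to nearest integer: 405.

405


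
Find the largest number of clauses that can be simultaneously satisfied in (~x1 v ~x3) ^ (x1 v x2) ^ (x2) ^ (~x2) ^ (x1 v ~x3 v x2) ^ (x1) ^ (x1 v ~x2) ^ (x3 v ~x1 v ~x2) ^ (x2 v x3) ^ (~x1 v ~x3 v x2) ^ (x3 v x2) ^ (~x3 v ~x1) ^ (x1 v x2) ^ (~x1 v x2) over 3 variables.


Enumerate all 8 truth assignments.
For each, count how many of the 14 clauses are satisfied.
The formula is not fully satisfiable, so the maximum is below 14.
Maximum simultaneously satisfiable clauses = 12.

12


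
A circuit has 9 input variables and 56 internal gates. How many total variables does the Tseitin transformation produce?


The Tseitin transformation introduces one auxiliary variable per gate.
Total variables = inputs + gates = 9 + 56 = 65.

65


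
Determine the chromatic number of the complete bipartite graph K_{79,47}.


K_{79,47} is bipartite by definition: the two parts are independent sets, with every edge crossing between them.
Color all vertices in one part with color 1 and all vertices in the other part with color 2.
Since the graph has at least one edge, one color does not suffice.
Chromatic number = 2.

2


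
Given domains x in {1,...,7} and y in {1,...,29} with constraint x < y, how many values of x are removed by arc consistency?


For the constraint x < y, x needs a supporting value in y's domain.
x can be at most 28 (one less than y's maximum).
Valid x values from domain: 7 out of 7.
Pruned = 7 - 7 = 0.

0


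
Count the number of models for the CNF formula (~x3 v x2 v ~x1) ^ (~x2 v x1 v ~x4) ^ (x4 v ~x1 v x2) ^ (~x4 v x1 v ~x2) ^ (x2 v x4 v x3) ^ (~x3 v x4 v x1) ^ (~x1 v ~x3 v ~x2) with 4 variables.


Enumerate all 16 truth assignments over 4 variables.
Test each against every clause.
Satisfying assignments found: 6.

6


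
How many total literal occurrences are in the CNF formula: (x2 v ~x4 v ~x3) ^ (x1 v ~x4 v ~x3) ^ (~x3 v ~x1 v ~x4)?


Clause lengths: 3, 3, 3.
Sum = 3 + 3 + 3 = 9.

9


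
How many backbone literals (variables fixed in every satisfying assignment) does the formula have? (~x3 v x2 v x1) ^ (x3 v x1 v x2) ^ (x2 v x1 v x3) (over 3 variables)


Find all satisfying assignments: 6 model(s).
Check which variables have the same value in every model.
No variable is fixed across all models.
Backbone size = 0.

0


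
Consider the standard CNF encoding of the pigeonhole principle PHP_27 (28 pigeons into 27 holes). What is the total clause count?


The PHP encoding has two parts:
1) At-least-one-hole clauses: 28 (one per pigeon, each with 27 literals).
2) At-most-one-pigeon-per-hole clauses: 27 holes * C(28,2) = 27 * 378 = 10206.
Total clauses = 28 + 10206 = 10234.

10234


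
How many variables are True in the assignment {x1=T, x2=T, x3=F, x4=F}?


The weight is the number of variables assigned True.
True variables: x1, x2.
Weight = 2.

2


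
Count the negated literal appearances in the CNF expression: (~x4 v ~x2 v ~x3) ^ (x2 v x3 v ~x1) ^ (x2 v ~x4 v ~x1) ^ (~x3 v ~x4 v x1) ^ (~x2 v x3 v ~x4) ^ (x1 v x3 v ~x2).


Scan each clause for negated literals.
Clause 1: 3 negative; Clause 2: 1 negative; Clause 3: 2 negative; Clause 4: 2 negative; Clause 5: 2 negative; Clause 6: 1 negative.
Total negative literal occurrences = 11.

11


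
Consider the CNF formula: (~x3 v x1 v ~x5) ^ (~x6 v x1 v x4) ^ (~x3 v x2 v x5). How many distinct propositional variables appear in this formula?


Identify each distinct variable in the formula.
Variables found: x1, x2, x3, x4, x5, x6.
Total distinct variables = 6.

6


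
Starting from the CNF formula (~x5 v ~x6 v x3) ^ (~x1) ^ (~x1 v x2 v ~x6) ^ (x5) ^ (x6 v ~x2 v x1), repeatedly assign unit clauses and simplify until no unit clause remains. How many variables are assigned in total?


Unit propagation repeatedly assigns the literal in any unit clause, then simplifies.
Assignments in order: x1 = F, x5 = T.
No further unit clauses remain.
Total variables assigned = 2.

2


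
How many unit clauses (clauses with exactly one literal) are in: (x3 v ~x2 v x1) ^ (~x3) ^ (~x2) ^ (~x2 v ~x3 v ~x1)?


A unit clause contains exactly one literal.
Unit clauses found: (~x3), (~x2).
Count = 2.

2


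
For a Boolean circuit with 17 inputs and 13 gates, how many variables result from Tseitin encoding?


The Tseitin transformation introduces one auxiliary variable per gate.
Total variables = inputs + gates = 17 + 13 = 30.

30


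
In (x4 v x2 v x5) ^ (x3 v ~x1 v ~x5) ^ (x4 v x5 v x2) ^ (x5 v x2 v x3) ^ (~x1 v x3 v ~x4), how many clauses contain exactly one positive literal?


A definite clause has exactly one positive literal.
Clause 1: 3 positive -> not definite
Clause 2: 1 positive -> definite
Clause 3: 3 positive -> not definite
Clause 4: 3 positive -> not definite
Clause 5: 1 positive -> definite
Definite clause count = 2.

2


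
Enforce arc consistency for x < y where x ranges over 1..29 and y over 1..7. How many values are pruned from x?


For the constraint x < y, x needs a supporting value in y's domain.
x can be at most 6 (one less than y's maximum).
Valid x values from domain: 6 out of 29.
Pruned = 29 - 6 = 23.

23


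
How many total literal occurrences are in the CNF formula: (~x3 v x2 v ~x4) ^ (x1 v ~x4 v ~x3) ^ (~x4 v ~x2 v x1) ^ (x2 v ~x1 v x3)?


Clause lengths: 3, 3, 3, 3.
Sum = 3 + 3 + 3 + 3 = 12.

12


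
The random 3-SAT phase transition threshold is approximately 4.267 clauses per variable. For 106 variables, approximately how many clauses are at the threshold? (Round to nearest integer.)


The 3-SAT phase transition occurs at approximately 4.267 clauses per variable.
m = 4.267 * 106 = 452.302.
Rounded to nearest integer: 452.

452


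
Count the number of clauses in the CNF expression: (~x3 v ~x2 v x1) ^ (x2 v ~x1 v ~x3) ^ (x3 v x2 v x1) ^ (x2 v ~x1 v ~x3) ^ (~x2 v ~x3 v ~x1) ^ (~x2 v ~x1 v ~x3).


Each group enclosed in parentheses joined by ^ is one clause.
Counting the conjuncts: 6 clauses.

6


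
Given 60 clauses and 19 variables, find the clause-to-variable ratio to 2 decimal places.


Clause-to-variable ratio = clauses / variables.
60 / 19 = 3.16.

3.16


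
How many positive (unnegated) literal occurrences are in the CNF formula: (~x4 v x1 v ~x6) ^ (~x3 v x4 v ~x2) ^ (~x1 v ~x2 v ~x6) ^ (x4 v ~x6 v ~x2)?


Scan each clause for unnegated literals.
Clause 1: 1 positive; Clause 2: 1 positive; Clause 3: 0 positive; Clause 4: 1 positive.
Total positive literal occurrences = 3.

3


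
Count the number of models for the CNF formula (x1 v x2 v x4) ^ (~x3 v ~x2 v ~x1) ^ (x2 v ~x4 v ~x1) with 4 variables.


Enumerate all 16 truth assignments over 4 variables.
Test each against every clause.
Satisfying assignments found: 10.

10


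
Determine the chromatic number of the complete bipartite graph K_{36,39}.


K_{36,39} is bipartite by definition: the two parts are independent sets, with every edge crossing between them.
Color all vertices in one part with color 1 and all vertices in the other part with color 2.
Since the graph has at least one edge, one color does not suffice.
Chromatic number = 2.

2


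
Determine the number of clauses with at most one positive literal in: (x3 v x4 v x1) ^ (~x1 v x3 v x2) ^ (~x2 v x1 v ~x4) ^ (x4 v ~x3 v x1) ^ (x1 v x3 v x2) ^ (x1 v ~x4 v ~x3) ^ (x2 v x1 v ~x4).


A Horn clause has at most one positive literal.
Clause 1: 3 positive lit(s) -> not Horn
Clause 2: 2 positive lit(s) -> not Horn
Clause 3: 1 positive lit(s) -> Horn
Clause 4: 2 positive lit(s) -> not Horn
Clause 5: 3 positive lit(s) -> not Horn
Clause 6: 1 positive lit(s) -> Horn
Clause 7: 2 positive lit(s) -> not Horn
Total Horn clauses = 2.

2


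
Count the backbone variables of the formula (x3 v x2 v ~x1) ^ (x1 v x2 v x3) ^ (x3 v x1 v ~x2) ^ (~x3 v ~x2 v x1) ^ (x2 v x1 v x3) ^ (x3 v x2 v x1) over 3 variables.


Find all satisfying assignments: 4 model(s).
Check which variables have the same value in every model.
No variable is fixed across all models.
Backbone size = 0.

0


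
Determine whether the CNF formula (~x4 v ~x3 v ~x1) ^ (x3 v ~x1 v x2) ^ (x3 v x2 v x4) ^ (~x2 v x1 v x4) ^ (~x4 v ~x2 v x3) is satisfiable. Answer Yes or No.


Check all 16 possible truth assignments.
Number of satisfying assignments found: 7.
The formula is satisfiable.

Yes


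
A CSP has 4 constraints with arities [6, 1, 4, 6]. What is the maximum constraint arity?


The arities are: 6, 1, 4, 6.
Scan for the maximum value.
Maximum arity = 6.

6


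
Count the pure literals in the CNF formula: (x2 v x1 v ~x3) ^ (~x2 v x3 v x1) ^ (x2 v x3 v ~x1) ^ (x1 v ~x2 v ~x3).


A pure literal appears in only one polarity across all clauses.
No pure literals found.
Count = 0.

0


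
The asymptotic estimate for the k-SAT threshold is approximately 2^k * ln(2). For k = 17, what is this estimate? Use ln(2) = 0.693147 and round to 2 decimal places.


Using the asymptotic formula: threshold ~ 2^k * ln(2).
2^17 = 131072.
131072 * 0.693147 = 90852.16.

90852.16


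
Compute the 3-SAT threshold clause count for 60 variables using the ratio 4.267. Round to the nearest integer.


The 3-SAT phase transition occurs at approximately 4.267 clauses per variable.
m = 4.267 * 60 = 256.02.
Rounded to nearest integer: 256.

256


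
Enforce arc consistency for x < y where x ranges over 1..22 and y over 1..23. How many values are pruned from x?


For the constraint x < y, x needs a supporting value in y's domain.
x can be at most 22 (one less than y's maximum).
Valid x values from domain: 22 out of 22.
Pruned = 22 - 22 = 0.

0


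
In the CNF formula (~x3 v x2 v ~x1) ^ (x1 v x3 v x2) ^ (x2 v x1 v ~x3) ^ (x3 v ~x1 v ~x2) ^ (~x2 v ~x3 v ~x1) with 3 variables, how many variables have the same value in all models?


Find all satisfying assignments: 3 model(s).
Check which variables have the same value in every model.
No variable is fixed across all models.
Backbone size = 0.

0


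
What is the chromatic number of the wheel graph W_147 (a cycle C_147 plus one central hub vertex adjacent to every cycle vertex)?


W_147 consists of the cycle C_147 together with a hub vertex adjacent to every cycle vertex.
The cycle C_147 needs 3 colors (odd cycle -> 3).
The hub is adjacent to every cycle vertex, so it must receive a new color distinct from all of them.
Chromatic number = 3 + 1 = 4.

4


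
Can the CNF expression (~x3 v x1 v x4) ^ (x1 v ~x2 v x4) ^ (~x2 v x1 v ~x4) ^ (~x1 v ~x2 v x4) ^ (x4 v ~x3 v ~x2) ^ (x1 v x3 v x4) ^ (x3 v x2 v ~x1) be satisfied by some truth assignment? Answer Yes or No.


Check all 16 possible truth assignments.
Number of satisfying assignments found: 6.
The formula is satisfiable.

Yes


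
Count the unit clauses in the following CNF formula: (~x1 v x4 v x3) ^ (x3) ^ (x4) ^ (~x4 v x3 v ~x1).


A unit clause contains exactly one literal.
Unit clauses found: (x3), (x4).
Count = 2.

2


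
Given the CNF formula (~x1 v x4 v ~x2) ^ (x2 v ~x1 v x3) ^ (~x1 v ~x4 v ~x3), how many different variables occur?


Identify each distinct variable in the formula.
Variables found: x1, x2, x3, x4.
Total distinct variables = 4.

4


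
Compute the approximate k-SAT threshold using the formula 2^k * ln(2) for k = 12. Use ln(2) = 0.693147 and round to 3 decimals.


Using the asymptotic formula: threshold ~ 2^k * ln(2).
2^12 = 4096.
4096 * 0.693147 = 2839.13.

2839.13


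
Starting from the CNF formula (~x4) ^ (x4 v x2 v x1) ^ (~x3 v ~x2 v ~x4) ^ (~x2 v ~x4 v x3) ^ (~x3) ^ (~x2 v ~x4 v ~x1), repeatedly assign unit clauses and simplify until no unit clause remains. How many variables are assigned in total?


Unit propagation repeatedly assigns the literal in any unit clause, then simplifies.
Assignments in order: x4 = F, x3 = F.
No further unit clauses remain.
Total variables assigned = 2.

2


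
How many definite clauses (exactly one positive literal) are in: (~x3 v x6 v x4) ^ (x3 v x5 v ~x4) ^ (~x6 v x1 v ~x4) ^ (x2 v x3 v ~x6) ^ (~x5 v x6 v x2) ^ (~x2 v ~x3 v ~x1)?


A definite clause has exactly one positive literal.
Clause 1: 2 positive -> not definite
Clause 2: 2 positive -> not definite
Clause 3: 1 positive -> definite
Clause 4: 2 positive -> not definite
Clause 5: 2 positive -> not definite
Clause 6: 0 positive -> not definite
Definite clause count = 1.

1


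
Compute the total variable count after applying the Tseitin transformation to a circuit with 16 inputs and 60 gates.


The Tseitin transformation introduces one auxiliary variable per gate.
Total variables = inputs + gates = 16 + 60 = 76.

76


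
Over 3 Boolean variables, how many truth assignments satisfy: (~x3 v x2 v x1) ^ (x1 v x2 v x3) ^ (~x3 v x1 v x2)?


Enumerate all 8 truth assignments over 3 variables.
Test each against every clause.
Satisfying assignments found: 6.

6


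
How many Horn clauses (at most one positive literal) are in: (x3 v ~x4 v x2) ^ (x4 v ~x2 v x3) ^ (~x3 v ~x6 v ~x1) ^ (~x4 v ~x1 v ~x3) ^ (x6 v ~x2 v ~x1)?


A Horn clause has at most one positive literal.
Clause 1: 2 positive lit(s) -> not Horn
Clause 2: 2 positive lit(s) -> not Horn
Clause 3: 0 positive lit(s) -> Horn
Clause 4: 0 positive lit(s) -> Horn
Clause 5: 1 positive lit(s) -> Horn
Total Horn clauses = 3.

3


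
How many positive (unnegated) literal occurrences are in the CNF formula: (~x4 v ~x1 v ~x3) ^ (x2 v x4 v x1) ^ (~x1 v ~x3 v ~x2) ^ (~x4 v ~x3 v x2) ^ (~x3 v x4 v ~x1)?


Scan each clause for unnegated literals.
Clause 1: 0 positive; Clause 2: 3 positive; Clause 3: 0 positive; Clause 4: 1 positive; Clause 5: 1 positive.
Total positive literal occurrences = 5.

5


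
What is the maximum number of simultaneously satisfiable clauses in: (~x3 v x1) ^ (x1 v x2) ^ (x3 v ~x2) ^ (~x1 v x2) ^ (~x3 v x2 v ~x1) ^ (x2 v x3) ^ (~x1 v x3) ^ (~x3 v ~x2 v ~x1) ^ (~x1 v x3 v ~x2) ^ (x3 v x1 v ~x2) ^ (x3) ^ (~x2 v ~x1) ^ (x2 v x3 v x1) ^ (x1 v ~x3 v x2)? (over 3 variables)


Enumerate all 8 truth assignments.
For each, count how many of the 14 clauses are satisfied.
The formula is not fully satisfiable, so the maximum is below 14.
Maximum simultaneously satisfiable clauses = 13.

13


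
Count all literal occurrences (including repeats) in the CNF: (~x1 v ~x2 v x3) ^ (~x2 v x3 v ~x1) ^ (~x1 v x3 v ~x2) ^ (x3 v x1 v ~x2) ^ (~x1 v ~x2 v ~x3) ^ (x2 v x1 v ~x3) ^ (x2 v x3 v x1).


Clause lengths: 3, 3, 3, 3, 3, 3, 3.
Sum = 3 + 3 + 3 + 3 + 3 + 3 + 3 = 21.

21


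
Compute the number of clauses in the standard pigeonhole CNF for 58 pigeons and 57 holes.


The PHP encoding has two parts:
1) At-least-one-hole clauses: 58 (one per pigeon, each with 57 literals).
2) At-most-one-pigeon-per-hole clauses: 57 holes * C(58,2) = 57 * 1653 = 94221.
Total clauses = 58 + 94221 = 94279.

94279


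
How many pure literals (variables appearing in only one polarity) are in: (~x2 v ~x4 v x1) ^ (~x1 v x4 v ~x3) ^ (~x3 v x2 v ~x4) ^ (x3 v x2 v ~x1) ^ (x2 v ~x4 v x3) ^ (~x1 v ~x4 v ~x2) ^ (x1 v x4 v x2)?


A pure literal appears in only one polarity across all clauses.
No pure literals found.
Count = 0.

0


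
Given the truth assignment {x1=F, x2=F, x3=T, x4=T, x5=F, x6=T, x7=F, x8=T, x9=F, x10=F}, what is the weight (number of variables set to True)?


The weight is the number of variables assigned True.
True variables: x3, x4, x6, x8.
Weight = 4.

4


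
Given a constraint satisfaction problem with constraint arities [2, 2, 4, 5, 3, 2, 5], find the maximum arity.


The arities are: 2, 2, 4, 5, 3, 2, 5.
Scan for the maximum value.
Maximum arity = 5.

5
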